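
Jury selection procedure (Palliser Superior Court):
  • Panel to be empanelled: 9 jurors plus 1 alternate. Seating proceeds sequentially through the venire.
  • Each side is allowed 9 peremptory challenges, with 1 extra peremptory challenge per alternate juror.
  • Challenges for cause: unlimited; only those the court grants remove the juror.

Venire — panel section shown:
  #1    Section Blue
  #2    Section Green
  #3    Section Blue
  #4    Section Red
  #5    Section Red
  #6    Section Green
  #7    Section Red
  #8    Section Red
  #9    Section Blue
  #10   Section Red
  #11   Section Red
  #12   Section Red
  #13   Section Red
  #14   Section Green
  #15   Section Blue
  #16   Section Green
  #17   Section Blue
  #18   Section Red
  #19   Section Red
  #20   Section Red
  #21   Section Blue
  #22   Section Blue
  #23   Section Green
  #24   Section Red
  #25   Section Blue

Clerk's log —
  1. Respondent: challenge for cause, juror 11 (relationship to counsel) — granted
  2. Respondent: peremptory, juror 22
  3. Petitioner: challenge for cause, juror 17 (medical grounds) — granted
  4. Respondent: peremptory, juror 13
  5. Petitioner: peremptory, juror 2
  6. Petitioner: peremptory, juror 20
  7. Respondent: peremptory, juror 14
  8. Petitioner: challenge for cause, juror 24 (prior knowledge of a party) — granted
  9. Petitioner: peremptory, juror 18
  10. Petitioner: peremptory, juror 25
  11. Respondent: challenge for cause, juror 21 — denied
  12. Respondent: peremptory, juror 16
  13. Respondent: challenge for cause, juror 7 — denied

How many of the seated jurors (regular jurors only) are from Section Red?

5

Removed: #2, #11, #13, #14, #16, #17, #18, #20, #22, #24, #25.
Seated jurors 1–9: #1, #3, #4, #5, #6, #7, #8, #9, #10 (alternates #12 not counted).
Of those, in Section Red: #4, #5, #7, #8, #10 → 5.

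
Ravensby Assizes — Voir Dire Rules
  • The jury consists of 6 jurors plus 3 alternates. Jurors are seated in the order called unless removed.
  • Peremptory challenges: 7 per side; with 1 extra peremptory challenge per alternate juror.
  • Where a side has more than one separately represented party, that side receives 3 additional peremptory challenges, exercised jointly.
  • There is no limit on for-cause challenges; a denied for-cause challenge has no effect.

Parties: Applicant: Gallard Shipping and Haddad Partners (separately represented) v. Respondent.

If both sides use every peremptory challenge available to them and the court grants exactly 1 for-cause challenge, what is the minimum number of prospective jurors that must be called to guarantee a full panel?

33

Seats to fill: 6 + 3 alternates = 9.
Peremptories — Applicant: 7 + 1×3 + 3 = 13; Respondent: 7 + 1×3 = 10; total 23.
For-cause removals: 1.
Minimum venire: 9 + 23 + 1 = 33.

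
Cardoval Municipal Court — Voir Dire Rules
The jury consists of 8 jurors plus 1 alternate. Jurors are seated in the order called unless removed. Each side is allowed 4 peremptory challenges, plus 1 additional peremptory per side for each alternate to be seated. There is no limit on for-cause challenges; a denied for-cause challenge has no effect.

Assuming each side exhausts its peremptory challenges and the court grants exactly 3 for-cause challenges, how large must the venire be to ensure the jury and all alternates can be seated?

Seats to fill: 8 + 1 alternates = 9.
Peremptories: 4 + 1×1 = 5 per side × 2 sides = 10.
For-cause removals: 3.
Minimum venire: 9 + 10 + 3 = 22.

22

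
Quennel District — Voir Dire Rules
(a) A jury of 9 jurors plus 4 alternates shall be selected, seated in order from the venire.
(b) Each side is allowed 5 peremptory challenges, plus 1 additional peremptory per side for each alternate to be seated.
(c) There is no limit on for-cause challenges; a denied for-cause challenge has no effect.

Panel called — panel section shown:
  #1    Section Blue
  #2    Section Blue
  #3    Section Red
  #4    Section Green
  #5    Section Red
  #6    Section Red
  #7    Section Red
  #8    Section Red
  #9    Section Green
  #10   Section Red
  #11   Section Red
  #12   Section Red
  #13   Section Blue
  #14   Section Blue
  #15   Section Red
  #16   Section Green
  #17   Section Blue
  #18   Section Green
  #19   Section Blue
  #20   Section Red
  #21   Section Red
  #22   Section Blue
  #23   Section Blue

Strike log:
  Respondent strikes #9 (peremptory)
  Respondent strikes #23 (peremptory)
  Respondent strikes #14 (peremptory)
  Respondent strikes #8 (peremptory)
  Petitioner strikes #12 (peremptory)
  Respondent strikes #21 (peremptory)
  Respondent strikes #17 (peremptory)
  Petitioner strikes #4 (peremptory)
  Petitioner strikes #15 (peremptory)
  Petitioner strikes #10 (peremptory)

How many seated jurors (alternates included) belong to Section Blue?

5

Removed: #4, #8, #9, #10, #12, #14, #15, #17, #21, #23.
Seated (13 incl. alternates): #1, #2, #3, #5, #6, #7, #11, #13, #16, #18, #19, #20, #22.
Of those, in Section Blue: #1, #2, #13, #19, #22 → 5.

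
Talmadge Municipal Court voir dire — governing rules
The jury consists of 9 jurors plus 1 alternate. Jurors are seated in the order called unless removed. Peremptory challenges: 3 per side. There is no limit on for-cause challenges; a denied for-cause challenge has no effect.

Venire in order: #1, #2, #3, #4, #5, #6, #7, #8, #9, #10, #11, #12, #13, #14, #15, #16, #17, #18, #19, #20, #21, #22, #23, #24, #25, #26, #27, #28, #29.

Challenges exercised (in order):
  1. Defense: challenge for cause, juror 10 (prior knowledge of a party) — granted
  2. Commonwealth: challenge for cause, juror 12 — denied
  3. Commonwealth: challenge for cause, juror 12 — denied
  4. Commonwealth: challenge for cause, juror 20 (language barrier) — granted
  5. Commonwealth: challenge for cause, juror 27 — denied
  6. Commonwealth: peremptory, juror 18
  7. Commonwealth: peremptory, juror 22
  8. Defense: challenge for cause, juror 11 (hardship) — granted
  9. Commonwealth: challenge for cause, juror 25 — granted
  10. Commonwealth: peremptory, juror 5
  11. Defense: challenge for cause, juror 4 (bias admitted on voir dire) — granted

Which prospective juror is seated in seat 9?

Removed: #4, #5, #10, #11, #18, #20, #22, #25. (#12, #27 stay — for-cause denied.)
Seating in order: seats 1–9 → #1, #2, #3, #6, #7, #8, #9, #12, #13; alternates → #14.
So seat 9 is #13.

13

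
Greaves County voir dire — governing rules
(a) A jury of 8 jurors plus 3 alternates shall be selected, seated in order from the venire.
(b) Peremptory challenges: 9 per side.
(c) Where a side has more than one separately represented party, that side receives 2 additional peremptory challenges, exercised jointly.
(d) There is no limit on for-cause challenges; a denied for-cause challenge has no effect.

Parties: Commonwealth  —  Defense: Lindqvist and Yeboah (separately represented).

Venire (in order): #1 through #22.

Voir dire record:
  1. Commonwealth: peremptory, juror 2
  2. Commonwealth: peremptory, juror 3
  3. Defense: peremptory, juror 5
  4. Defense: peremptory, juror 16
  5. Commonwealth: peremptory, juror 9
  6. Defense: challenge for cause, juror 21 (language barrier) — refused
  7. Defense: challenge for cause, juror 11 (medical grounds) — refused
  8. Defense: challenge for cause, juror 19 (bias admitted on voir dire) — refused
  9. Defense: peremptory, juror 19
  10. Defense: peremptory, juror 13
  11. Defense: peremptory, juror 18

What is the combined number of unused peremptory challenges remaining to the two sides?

12

Commonwealth allotment: 9. Defense allotment: 9 base + 2 multi-party = 11.
Commonwealth peremptories used: #2, #3, #9 — 3.
Defense peremptories used: #5, #16, #19, #13, #18 — 5 (for-cause on #21, #11, #19 don't count).
Remaining: (9 − 3) + (11 − 5) = 12.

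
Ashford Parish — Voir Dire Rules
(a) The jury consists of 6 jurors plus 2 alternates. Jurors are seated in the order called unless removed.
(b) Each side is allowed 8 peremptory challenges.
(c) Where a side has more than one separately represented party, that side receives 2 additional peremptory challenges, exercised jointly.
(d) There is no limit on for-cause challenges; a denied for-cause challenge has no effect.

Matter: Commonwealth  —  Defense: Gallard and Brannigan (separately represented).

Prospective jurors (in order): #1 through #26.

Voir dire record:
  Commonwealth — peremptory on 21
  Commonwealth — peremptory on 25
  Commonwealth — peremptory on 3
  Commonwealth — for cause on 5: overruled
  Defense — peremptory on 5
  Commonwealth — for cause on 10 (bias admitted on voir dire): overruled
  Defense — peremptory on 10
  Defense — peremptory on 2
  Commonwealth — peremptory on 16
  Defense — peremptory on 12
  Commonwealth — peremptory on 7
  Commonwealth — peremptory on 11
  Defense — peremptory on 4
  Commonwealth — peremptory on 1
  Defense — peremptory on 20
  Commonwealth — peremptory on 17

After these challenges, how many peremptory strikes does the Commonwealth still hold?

0

Commonwealth allotment: 8.
Commonwealth peremptories used: #21, #25, #3, #16, #7, #11, #1, #17 — 8 (for-cause on #5, #10 don't count).
Remaining: 8 − 8 = 0.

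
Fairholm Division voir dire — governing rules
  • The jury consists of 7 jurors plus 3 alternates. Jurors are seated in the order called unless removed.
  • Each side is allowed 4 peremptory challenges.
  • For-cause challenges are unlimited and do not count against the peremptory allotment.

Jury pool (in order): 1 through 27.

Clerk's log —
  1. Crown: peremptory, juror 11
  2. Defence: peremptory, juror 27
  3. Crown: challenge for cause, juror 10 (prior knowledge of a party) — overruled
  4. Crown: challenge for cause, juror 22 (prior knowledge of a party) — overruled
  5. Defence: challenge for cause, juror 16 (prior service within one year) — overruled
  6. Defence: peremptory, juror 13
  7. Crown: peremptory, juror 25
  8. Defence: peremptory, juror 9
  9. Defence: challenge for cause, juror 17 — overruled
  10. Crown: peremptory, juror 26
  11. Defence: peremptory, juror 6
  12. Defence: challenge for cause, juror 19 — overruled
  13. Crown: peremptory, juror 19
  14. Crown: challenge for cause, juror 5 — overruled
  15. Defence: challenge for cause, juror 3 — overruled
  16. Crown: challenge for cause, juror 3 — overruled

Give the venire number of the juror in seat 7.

Removed: #6, #9, #11, #13, #19, #25, #26, #27. (#3, #5, #10, #16, #17, #22 stay — for-cause denied.)
Filling seats in venire order through position 7: #1, #2, #3, #4, #5, #7, #8.
So seat 7 is #8.

8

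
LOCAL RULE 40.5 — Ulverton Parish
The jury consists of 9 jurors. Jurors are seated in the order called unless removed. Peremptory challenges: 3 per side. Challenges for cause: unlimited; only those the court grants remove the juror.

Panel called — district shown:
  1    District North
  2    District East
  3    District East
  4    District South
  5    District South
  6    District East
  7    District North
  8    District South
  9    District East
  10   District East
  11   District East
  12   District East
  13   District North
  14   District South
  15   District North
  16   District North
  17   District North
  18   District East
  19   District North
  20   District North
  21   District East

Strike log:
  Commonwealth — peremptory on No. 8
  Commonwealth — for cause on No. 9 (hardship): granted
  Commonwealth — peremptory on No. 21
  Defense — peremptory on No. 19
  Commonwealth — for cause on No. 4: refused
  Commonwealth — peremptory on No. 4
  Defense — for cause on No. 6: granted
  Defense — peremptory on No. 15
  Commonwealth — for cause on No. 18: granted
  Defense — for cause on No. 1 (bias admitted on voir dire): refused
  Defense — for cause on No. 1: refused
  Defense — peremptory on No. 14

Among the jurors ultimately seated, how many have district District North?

Removed: #4, #6, #8, #9, #14, #15, #18, #19, #21.
Seated jurors 1–9: #1, #2, #3, #5, #7, #10, #11, #12, #13.
Of those, in District North: #1, #7, #13 → 3.

3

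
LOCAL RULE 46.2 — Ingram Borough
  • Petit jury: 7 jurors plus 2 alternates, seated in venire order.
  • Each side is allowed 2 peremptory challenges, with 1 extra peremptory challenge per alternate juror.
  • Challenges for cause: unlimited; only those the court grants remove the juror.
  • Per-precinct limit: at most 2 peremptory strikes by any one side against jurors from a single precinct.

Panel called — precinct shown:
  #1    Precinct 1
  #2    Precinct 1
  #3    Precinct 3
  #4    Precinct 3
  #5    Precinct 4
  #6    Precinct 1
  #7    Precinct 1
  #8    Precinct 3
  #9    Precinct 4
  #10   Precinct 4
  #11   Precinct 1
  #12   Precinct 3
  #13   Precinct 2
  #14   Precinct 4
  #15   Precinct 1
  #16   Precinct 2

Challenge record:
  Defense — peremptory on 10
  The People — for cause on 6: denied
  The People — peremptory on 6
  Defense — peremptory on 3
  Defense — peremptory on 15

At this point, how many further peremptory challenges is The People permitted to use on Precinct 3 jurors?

2

The People peremptories so far: #6 — 1 of 4 used, 3 left overall.
Against Precinct 3: none yet — per-precinct cap 2 leaves 2.
Binding limit: min(3, 2) = 2.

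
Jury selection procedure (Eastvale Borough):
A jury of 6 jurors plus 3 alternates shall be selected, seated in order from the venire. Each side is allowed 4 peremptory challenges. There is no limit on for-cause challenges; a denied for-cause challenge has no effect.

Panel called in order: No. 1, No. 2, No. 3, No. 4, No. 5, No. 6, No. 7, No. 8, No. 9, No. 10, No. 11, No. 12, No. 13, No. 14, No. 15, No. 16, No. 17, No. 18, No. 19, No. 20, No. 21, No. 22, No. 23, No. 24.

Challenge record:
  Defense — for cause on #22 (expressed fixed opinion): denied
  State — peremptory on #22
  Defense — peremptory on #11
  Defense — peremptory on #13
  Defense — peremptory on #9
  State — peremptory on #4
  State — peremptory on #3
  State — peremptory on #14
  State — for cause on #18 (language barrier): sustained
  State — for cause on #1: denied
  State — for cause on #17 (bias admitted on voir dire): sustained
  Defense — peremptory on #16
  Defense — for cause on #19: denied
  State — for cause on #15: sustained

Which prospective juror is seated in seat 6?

8

Removed: #3, #4, #9, #11, #13, #14, #15, #16, #17, #18, #22. (#1, #19 stay — for-cause denied.)
Filling seats in venire order through position 6: #1, #2, #5, #6, #7, #8.
So seat 6 is #8.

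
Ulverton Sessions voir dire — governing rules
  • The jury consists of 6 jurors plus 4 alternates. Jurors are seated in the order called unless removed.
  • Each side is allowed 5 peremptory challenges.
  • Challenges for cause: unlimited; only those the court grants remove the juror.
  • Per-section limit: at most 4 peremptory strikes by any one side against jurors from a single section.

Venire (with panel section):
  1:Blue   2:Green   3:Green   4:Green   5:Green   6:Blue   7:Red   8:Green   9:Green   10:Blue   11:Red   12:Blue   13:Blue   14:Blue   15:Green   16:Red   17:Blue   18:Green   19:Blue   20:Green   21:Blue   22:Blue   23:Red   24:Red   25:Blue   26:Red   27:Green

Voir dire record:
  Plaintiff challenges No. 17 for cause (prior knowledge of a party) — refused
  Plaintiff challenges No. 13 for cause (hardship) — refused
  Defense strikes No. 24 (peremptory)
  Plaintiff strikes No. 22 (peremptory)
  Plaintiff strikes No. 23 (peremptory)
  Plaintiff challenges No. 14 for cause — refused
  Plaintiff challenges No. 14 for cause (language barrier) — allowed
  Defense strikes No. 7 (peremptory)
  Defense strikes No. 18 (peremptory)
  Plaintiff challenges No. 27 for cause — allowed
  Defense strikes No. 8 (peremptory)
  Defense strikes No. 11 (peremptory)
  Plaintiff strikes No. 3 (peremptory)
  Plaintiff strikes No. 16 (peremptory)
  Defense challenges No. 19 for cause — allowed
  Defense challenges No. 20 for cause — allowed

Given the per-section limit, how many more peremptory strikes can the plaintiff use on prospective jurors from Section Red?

1

Plaintiff peremptories so far: #22, #23, #3, #16 — 4 of 5 used, 1 left overall.
Against Section Red: #23, #16 — 2 used; per-section cap 4 leaves 2.
Binding limit: min(1, 2) = 1.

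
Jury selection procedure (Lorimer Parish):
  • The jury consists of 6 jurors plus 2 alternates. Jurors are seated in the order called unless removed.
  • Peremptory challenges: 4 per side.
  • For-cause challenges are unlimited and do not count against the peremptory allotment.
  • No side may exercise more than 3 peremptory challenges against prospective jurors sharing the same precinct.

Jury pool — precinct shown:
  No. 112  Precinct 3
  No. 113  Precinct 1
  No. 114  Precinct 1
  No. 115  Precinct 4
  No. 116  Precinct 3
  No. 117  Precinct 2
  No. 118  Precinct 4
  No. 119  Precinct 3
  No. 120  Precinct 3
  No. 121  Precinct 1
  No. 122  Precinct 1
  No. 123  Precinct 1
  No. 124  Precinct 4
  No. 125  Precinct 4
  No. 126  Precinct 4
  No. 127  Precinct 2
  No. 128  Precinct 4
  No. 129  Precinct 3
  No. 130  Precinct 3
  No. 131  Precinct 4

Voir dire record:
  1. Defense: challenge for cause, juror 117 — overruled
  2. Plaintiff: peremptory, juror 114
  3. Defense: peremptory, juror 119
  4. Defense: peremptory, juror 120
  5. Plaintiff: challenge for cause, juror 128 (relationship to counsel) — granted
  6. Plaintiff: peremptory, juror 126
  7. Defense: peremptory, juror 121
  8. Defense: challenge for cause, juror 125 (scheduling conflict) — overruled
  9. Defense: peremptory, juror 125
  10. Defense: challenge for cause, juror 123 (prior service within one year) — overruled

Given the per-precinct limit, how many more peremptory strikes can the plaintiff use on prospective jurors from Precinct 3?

2

Plaintiff peremptories so far: #114, #126 — 2 of 4 used, 2 left overall.
Against Precinct 3: none yet — per-precinct cap 3 leaves 3.
Binding limit: min(2, 3) = 2.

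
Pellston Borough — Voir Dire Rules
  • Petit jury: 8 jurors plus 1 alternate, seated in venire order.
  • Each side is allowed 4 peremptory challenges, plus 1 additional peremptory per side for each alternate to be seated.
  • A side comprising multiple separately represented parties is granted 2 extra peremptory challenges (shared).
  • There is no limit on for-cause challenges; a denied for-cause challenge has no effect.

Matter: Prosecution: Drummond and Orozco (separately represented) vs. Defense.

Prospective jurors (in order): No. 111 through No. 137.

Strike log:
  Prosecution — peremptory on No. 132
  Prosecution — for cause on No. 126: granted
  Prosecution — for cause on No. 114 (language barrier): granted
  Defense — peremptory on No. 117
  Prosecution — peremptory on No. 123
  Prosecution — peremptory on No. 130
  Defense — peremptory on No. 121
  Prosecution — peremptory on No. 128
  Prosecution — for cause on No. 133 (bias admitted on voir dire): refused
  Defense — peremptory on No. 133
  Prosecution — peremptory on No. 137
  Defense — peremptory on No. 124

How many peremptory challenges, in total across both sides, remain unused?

Prosecution allotment: 4 base + 1 × 1 alternate + 2 multi-party = 7. Defense allotment: 4 base + 1 × 1 alternate = 5.
Prosecution peremptories used: #132, #123, #130, #128, #137 — 5 (for-cause on #126, #114, #133 don't count).
Defense peremptories used: #117, #121, #133, #124 — 4.
Remaining: (7 − 5) + (5 − 4) = 3.

3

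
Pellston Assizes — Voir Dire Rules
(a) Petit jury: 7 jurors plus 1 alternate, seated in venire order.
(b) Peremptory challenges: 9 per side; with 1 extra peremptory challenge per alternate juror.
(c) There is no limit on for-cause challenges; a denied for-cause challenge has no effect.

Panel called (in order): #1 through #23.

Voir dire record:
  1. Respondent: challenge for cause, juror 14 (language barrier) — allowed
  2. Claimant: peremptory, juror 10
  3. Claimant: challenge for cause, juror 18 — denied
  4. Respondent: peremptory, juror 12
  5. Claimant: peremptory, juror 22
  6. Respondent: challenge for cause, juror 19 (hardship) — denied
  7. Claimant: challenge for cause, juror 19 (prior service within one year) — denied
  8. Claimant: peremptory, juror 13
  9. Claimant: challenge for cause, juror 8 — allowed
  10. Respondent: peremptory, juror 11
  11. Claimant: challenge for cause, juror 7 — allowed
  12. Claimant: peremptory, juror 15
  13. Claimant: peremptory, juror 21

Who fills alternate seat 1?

Removed: #7, #8, #10, #11, #12, #13, #14, #15, #21, #22. (#18, #19 stay — for-cause denied.)
Seating in order: seats 1–7 → #1, #2, #3, #4, #5, #6, #9; alternates → #16.
So alternate 1 is #16.

16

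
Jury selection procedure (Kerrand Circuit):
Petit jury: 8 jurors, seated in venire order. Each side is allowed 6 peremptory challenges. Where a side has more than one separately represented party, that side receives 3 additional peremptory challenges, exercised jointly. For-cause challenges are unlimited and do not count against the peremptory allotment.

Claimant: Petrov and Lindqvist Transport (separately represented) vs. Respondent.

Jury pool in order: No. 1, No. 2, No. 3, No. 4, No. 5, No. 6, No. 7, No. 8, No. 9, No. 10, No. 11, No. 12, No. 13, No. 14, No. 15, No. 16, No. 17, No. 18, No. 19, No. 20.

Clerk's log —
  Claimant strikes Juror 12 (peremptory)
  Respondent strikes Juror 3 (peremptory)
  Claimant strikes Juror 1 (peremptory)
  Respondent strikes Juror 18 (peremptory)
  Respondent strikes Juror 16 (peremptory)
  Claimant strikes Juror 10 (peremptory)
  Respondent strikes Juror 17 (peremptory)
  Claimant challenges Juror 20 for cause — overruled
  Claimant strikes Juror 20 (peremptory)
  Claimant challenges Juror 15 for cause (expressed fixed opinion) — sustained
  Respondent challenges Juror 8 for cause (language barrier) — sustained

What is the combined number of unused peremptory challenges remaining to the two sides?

7

Claimant allotment: 6 base + 3 multi-party = 9. Respondent allotment: 6.
Claimant peremptories used: #12, #1, #10, #20 — 4 (for-cause on #20, #15 don't count).
Respondent peremptories used: #3, #18, #16, #17 — 4 (the for-cause on #8 doesn't count).
Remaining: (9 − 4) + (6 − 4) = 7.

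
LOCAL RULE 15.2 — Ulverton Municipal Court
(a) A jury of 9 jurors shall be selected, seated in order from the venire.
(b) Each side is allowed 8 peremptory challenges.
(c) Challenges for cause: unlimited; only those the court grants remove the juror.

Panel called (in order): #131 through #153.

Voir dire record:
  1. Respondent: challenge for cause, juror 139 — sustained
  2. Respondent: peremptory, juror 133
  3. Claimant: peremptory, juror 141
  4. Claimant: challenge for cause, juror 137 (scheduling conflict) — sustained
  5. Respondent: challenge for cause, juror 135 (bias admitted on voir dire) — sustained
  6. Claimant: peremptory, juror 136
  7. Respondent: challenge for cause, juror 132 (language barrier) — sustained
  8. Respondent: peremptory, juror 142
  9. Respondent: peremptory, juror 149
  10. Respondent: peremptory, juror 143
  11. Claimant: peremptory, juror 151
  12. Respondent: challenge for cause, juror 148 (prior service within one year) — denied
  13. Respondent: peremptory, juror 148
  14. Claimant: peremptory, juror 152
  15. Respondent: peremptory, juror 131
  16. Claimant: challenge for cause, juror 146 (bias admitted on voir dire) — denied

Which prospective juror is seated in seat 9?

Removed: #131, #132, #133, #135, #136, #137, #139, #141, #142, #143, #148, #149, #151, #152. (#146 stays — for-cause denied.)
Seating in order: seats 1–9 → #134, #138, #140, #144, #145, #146, #147, #150, #153.
So seat 9 is #153.

153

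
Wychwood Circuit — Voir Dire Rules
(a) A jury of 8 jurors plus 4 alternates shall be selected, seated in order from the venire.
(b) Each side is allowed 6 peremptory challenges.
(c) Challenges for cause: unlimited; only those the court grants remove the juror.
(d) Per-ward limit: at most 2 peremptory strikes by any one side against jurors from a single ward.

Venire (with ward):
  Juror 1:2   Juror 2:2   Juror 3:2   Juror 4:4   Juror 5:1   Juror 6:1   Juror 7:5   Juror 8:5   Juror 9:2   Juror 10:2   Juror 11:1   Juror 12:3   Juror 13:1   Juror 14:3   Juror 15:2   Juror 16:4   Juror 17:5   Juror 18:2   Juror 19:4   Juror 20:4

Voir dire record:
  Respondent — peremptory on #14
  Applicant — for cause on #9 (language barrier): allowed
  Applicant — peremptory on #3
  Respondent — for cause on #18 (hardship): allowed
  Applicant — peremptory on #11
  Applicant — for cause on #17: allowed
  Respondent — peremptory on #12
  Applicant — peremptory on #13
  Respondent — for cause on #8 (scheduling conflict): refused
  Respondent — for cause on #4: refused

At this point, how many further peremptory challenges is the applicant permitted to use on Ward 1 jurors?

0

Applicant peremptories so far: #3, #11, #13 — 3 of 6 used, 3 left overall.
Against Ward 1: #11, #13 — 2 used; per-ward cap 2 leaves 0.
Binding limit: min(3, 0) = 0.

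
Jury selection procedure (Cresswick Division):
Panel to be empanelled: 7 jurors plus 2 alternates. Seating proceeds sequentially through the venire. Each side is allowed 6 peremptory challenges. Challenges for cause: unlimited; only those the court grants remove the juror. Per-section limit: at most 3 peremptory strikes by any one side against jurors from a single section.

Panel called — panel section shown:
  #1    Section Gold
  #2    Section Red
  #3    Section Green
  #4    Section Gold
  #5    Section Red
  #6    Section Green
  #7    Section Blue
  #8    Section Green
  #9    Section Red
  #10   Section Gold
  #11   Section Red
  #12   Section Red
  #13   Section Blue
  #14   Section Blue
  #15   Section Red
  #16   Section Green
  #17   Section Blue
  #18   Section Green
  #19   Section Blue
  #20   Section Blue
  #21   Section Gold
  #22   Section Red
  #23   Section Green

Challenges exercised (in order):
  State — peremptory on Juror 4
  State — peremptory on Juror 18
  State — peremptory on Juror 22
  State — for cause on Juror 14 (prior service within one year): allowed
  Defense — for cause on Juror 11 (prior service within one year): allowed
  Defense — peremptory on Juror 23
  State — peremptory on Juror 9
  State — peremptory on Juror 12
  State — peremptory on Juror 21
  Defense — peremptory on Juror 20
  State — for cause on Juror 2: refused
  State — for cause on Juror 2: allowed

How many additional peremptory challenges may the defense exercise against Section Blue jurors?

2

Defense peremptories so far: #23, #20 — 2 of 6 used, 4 left overall.
Against Section Blue: #20 — 1 used; per-section cap 3 leaves 2.
Binding limit: min(4, 2) = 2.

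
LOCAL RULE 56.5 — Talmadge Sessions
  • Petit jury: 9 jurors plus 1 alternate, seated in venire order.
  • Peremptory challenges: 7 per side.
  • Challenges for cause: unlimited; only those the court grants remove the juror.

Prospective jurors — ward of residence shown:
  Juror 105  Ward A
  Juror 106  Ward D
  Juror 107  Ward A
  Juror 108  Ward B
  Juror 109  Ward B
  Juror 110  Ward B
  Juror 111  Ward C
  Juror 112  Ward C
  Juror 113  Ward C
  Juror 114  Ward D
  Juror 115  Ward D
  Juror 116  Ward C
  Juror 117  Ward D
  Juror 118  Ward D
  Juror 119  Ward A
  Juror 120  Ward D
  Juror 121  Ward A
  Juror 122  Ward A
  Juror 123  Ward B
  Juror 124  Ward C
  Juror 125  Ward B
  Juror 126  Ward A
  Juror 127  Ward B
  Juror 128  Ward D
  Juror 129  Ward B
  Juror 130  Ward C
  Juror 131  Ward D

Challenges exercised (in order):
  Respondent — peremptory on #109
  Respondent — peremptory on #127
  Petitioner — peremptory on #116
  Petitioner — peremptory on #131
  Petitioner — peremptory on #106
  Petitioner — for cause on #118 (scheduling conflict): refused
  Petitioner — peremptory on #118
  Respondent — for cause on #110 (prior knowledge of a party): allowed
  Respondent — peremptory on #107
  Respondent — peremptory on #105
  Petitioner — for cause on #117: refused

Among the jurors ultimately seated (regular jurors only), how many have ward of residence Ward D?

4

Removed: #105, #106, #107, #109, #110, #116, #118, #127, #131.
Seated jurors 1–9: #108, #111, #112, #113, #114, #115, #117, #119, #120 (alternates #121 not counted).
Of those, in Ward D: #114, #115, #117, #120 → 4.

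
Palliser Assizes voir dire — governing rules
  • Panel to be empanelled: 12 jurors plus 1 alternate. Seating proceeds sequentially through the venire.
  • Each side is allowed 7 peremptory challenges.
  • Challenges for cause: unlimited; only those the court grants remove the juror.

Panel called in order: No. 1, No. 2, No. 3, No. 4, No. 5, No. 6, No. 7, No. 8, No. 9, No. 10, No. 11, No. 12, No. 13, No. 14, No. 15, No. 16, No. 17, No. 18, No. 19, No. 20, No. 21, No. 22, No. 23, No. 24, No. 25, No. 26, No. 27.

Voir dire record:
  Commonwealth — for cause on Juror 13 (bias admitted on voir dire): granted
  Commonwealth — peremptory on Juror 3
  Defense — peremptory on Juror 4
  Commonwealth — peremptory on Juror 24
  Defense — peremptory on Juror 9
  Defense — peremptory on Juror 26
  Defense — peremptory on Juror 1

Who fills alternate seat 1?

Removed: #1, #3, #4, #9, #13, #24, #26.
Seating in order: seats 1–12 → #2, #5, #6, #7, #8, #10, #11, #12, #14, #15, #16, #17; alternates → #18.
So alternate 1 is #18.

18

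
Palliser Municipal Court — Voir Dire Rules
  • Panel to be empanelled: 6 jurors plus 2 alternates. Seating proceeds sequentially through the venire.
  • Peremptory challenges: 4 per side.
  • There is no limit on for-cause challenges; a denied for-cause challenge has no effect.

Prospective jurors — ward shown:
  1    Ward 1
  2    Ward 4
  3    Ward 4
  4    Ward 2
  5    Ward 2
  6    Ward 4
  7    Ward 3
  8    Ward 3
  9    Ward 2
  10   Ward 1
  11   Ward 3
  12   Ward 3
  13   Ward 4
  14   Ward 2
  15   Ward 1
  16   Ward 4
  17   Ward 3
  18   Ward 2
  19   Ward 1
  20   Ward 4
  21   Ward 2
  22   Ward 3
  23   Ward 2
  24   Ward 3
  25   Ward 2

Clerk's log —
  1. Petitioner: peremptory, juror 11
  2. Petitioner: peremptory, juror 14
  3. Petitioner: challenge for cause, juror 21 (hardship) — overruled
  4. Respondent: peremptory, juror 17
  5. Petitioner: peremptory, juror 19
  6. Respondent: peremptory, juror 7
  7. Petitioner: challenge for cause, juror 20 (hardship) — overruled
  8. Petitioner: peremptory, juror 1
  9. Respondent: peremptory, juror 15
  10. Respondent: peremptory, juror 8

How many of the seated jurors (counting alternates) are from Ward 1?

Removed: #1, #7, #8, #11, #14, #15, #17, #19.
Seated (8 incl. alternates): #2, #3, #4, #5, #6, #9, #10, #12.
Of those, in Ward 1: #10 → 1.

1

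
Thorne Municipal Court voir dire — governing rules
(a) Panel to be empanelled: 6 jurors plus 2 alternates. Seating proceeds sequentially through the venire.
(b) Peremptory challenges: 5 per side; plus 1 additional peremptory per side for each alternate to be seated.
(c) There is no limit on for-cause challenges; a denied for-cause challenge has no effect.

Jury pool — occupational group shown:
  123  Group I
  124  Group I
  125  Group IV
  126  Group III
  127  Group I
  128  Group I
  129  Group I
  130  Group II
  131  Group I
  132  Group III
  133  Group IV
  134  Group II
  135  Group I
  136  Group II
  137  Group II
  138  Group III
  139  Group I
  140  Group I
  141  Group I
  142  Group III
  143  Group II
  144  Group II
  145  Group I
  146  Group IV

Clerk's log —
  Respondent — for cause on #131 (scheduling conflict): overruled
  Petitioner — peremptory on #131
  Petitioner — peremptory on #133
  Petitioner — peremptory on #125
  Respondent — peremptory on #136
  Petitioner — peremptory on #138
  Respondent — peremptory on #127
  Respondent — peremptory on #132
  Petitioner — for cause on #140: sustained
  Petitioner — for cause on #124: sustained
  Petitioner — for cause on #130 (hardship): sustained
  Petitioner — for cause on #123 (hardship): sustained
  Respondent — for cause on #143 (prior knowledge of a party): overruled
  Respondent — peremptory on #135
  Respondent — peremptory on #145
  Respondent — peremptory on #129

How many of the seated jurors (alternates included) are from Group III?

2

Removed: #123, #124, #125, #127, #129, #130, #131, #132, #133, #135, #136, #138, #140, #145.
Seated (8 incl. alternates): #126, #128, #134, #137, #139, #141, #142, #143.
Of those, in Group III: #126, #142 → 2.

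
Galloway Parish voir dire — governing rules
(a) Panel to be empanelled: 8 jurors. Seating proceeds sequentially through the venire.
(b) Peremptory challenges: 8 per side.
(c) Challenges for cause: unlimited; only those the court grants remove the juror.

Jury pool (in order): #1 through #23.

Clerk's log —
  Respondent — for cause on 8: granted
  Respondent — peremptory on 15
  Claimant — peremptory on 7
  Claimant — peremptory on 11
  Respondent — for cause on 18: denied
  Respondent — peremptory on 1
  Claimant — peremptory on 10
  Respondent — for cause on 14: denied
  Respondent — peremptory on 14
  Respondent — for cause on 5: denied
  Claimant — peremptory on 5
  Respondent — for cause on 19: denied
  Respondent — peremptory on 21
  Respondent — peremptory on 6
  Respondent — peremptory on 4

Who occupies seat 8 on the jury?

18

Removed: #1, #4, #5, #6, #7, #8, #10, #11, #14, #15, #21. (#18, #19 stay — for-cause denied.)
Seating in order: seats 1–8 → #2, #3, #9, #12, #13, #16, #17, #18.
So seat 8 is #18.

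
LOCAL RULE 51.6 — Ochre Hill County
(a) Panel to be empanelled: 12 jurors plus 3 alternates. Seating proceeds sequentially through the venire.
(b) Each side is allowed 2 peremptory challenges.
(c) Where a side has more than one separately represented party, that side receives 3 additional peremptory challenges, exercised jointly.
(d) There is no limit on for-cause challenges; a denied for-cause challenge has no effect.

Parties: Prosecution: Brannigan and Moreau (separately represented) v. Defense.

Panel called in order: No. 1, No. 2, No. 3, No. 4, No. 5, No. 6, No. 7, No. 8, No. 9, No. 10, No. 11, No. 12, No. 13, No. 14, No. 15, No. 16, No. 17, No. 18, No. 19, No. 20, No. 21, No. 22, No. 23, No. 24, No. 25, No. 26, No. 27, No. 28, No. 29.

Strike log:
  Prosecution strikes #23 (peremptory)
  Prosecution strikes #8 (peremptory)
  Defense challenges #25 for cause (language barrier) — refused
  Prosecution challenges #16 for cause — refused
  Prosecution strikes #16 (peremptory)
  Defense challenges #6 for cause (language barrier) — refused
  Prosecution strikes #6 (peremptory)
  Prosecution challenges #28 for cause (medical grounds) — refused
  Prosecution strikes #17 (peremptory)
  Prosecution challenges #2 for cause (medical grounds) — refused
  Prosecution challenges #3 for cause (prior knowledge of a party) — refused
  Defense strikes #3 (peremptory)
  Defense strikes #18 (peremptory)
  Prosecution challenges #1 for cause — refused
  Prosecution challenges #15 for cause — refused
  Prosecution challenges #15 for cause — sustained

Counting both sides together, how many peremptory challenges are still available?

Prosecution allotment: 2 base + 3 multi-party = 5. Defense allotment: 2.
Prosecution peremptories used: #23, #8, #16, #6, #17 — 5 (for-cause on #16, #28, #2, #3, #1, #15, #15 don't count).
Defense peremptories used: #3, #18 — 2 (for-cause on #25, #6 don't count).
Remaining: (5 − 5) + (2 − 2) = 0.

0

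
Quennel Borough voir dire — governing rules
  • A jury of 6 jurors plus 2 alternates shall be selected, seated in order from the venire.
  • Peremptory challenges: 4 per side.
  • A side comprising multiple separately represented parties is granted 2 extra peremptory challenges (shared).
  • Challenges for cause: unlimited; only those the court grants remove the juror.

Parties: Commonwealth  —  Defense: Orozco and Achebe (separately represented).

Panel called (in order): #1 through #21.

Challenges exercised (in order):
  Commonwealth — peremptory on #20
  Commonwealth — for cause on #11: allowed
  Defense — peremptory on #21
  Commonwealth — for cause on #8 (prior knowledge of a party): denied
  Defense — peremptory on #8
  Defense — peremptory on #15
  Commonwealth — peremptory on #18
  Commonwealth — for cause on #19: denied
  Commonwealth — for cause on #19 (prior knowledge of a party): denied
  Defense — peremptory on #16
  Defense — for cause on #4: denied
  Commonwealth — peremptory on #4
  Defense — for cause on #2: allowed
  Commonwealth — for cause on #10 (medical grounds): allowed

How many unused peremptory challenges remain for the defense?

2

Defense allotment: 4 base + 2 multi-party = 6.
Defense peremptories used: #21, #8, #15, #16 — 4 (for-cause on #4, #2 don't count).
Remaining: 6 − 4 = 2.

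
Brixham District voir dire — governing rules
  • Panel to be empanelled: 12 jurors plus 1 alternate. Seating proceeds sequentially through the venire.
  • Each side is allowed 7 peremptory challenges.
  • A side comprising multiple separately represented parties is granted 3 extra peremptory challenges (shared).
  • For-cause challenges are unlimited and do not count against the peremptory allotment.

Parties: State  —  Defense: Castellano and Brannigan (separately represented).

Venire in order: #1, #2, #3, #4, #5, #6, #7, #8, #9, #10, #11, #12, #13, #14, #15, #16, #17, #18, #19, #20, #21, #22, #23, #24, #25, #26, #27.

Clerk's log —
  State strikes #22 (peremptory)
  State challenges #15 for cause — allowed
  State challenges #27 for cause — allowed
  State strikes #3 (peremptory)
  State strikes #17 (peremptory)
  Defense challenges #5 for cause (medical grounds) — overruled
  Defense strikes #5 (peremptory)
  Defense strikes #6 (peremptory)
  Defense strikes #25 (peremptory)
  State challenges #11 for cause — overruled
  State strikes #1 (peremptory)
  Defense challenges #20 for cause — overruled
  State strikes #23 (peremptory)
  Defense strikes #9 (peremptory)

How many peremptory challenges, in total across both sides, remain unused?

State allotment: 7. Defense allotment: 7 base + 3 multi-party = 10.
State peremptories used: #22, #3, #17, #1, #23 — 5 (for-cause on #15, #27, #11 don't count).
Defense peremptories used: #5, #6, #25, #9 — 4 (for-cause on #5, #20 don't count).
Remaining: (7 − 5) + (10 − 4) = 8.

8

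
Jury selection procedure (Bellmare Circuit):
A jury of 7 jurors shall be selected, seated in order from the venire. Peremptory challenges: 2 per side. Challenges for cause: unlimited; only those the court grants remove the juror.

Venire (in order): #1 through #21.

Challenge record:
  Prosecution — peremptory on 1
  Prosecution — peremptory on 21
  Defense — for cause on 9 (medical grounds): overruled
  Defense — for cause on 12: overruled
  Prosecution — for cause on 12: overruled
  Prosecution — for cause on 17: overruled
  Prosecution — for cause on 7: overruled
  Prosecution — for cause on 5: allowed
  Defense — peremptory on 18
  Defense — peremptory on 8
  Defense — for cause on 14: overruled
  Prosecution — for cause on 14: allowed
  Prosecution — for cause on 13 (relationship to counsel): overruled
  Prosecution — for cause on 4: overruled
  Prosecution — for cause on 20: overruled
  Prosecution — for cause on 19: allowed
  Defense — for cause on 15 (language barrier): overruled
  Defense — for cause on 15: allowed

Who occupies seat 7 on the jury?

10

Removed: #1, #5, #8, #14, #15, #18, #19, #21. (#4, #7, #9, #12, #13, #17, #20 stay — for-cause denied.)
Seating in order: seats 1–7 → #2, #3, #4, #6, #7, #9, #10.
So seat 7 is #10.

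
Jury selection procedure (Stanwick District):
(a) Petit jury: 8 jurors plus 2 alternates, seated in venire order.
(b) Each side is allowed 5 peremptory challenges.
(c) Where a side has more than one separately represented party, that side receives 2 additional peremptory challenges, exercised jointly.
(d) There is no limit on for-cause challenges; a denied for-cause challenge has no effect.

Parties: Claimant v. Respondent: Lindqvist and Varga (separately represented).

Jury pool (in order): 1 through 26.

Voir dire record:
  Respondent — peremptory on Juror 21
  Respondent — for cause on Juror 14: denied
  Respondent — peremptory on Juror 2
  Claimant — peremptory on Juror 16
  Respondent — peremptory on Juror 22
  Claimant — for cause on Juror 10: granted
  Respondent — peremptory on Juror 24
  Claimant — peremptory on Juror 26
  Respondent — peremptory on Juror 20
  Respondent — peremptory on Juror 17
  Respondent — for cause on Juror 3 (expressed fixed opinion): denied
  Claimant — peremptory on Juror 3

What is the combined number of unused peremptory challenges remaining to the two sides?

Claimant allotment: 5. Respondent allotment: 5 base + 2 multi-party = 7.
Claimant peremptories used: #16, #26, #3 — 3 (the for-cause on #10 doesn't count).
Respondent peremptories used: #21, #2, #22, #24, #20, #17 — 6 (for-cause on #14, #3 don't count).
Remaining: (5 − 3) + (7 − 6) = 3.

3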